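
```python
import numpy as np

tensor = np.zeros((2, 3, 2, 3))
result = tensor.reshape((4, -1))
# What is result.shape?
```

(4, 9)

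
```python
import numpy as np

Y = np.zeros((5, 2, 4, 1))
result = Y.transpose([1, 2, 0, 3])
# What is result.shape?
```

(2, 4, 5, 1)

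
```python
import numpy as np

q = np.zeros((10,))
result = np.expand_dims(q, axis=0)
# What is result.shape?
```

(1, 10)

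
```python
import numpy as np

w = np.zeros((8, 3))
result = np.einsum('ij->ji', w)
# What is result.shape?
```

(3, 8)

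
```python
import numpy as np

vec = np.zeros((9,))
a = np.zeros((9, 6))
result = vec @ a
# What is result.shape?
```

(6,)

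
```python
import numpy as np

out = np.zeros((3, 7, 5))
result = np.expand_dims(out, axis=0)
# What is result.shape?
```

(1, 3, 7, 5)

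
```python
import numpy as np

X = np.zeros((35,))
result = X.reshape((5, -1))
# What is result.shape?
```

(5, 7)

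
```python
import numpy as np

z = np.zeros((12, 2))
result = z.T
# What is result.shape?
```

(2, 12)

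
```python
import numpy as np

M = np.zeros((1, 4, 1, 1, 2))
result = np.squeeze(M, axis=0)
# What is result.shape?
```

(4, 1, 1, 2)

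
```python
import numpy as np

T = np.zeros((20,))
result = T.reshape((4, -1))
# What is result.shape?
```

(4, 5)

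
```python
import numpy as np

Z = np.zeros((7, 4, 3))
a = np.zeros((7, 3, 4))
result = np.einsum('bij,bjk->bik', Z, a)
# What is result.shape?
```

(7, 4, 4)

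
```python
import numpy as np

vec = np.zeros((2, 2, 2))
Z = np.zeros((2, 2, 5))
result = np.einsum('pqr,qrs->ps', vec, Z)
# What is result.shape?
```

(2, 5)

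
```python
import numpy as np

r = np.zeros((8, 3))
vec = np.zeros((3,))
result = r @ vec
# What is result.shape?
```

(8,)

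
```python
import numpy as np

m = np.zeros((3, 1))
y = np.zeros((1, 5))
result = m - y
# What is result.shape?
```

(3, 5)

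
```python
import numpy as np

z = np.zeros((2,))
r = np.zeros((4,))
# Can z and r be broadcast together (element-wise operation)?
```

No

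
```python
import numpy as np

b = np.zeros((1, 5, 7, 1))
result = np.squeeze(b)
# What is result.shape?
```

(5, 7)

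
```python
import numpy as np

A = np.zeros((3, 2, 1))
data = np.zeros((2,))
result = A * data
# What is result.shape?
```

(3, 2, 2)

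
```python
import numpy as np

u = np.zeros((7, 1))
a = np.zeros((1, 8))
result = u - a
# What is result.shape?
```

(7, 8)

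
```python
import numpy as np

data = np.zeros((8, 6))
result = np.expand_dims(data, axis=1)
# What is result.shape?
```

(8, 1, 6)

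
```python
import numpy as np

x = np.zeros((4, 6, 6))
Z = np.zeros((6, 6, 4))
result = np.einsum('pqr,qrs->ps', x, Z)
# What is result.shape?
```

(4, 4)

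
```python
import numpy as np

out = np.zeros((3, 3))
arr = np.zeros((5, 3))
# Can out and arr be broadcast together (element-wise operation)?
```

No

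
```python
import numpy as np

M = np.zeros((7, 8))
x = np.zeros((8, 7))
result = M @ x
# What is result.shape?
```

(7, 7)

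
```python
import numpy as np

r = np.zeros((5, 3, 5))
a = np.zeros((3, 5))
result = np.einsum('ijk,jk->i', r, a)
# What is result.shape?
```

(5,)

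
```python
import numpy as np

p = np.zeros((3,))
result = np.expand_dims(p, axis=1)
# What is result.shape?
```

(3, 1)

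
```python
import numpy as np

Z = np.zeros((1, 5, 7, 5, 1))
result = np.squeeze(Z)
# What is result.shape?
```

(5, 7, 5)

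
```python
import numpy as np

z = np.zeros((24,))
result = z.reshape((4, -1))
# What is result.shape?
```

(4, 6)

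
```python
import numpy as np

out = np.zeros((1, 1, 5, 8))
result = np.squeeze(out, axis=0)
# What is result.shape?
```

(1, 5, 8)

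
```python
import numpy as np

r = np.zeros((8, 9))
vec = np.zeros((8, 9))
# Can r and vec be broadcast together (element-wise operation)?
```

Yes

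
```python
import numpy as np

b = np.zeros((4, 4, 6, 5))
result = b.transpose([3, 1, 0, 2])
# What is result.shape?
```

(5, 4, 4, 6)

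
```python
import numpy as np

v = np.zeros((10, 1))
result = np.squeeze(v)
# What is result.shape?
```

(10,)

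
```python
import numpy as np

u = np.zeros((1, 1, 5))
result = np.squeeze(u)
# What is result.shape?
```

(5,)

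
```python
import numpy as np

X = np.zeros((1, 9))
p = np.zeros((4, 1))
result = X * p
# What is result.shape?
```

(4, 9)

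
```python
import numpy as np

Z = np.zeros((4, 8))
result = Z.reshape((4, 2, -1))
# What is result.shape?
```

(4, 2, 4)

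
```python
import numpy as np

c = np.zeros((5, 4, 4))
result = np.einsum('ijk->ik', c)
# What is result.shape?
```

(5, 4)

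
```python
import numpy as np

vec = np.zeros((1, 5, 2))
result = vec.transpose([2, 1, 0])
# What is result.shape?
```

(2, 5, 1)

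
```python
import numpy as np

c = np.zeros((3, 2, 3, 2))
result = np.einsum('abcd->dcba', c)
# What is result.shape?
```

(2, 3, 2, 3)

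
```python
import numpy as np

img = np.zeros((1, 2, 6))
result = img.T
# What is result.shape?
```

(6, 2, 1)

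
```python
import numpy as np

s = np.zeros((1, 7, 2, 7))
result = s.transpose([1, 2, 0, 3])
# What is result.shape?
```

(7, 2, 1, 7)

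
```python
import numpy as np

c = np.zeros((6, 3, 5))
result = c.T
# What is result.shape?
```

(5, 3, 6)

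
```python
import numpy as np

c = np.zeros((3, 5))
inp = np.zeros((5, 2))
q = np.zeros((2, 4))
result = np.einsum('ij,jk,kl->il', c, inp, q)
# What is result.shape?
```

(3, 4)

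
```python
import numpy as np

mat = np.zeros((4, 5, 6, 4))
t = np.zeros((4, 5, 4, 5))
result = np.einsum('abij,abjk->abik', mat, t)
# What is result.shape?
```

(4, 5, 6, 5)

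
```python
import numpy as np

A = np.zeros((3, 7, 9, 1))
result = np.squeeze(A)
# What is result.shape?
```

(3, 7, 9)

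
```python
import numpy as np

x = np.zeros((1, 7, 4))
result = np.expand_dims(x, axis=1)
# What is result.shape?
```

(1, 1, 7, 4)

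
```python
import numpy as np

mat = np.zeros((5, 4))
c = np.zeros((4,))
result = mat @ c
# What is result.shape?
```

(5,)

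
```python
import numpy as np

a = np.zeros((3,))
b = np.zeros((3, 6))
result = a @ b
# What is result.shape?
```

(6,)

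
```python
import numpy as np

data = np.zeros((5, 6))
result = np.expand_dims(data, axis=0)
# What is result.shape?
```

(1, 5, 6)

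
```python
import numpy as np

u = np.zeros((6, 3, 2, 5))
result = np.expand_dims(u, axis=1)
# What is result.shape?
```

(6, 1, 3, 2, 5)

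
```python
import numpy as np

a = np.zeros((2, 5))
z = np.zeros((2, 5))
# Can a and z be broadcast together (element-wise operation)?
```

Yes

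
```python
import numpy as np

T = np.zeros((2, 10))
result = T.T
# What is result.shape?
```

(10, 2)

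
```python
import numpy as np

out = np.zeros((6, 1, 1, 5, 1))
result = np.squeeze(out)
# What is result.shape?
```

(6, 5)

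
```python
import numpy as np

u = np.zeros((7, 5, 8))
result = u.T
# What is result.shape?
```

(8, 5, 7)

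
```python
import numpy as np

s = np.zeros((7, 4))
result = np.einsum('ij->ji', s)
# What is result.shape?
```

(4, 7)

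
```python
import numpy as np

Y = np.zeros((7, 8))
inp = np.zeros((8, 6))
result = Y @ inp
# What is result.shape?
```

(7, 6)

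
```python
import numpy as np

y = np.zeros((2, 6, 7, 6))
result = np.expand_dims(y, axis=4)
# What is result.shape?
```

(2, 6, 7, 6, 1)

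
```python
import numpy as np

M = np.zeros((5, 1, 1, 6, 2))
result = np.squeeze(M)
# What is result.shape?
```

(5, 6, 2)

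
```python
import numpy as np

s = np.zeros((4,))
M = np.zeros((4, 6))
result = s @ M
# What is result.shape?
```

(6,)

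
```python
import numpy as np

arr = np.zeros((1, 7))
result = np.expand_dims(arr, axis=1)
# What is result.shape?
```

(1, 1, 7)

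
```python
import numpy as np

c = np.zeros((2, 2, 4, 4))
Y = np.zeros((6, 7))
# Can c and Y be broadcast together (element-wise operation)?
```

No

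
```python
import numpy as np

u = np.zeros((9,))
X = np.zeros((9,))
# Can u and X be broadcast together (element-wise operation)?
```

Yes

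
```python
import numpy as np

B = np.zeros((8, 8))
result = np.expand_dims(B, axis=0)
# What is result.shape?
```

(1, 8, 8)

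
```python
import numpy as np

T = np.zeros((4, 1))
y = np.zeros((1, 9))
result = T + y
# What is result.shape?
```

(4, 9)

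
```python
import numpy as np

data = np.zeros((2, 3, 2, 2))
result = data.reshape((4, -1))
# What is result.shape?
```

(4, 6)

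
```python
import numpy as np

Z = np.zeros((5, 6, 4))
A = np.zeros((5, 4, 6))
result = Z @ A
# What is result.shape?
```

(5, 6, 6)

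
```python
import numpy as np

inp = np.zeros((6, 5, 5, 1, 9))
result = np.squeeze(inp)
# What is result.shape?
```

(6, 5, 5, 9)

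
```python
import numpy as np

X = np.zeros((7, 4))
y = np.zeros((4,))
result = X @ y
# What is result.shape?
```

(7,)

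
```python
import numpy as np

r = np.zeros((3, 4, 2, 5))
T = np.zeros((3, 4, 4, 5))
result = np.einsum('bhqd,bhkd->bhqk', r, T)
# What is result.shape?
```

(3, 4, 2, 4)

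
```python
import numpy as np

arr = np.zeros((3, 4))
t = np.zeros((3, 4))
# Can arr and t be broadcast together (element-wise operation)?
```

Yes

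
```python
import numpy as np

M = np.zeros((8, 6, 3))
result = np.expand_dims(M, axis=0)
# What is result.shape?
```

(1, 8, 6, 3)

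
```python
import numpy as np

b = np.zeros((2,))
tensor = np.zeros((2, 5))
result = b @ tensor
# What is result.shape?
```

(5,)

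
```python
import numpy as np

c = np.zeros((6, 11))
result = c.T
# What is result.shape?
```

(11, 6)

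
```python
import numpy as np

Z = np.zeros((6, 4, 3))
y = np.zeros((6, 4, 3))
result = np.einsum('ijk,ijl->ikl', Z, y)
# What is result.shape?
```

(6, 3, 3)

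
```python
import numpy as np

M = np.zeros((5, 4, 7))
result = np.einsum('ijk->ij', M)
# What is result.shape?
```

(5, 4)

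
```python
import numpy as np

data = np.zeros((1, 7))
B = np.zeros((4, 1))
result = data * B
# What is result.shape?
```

(4, 7)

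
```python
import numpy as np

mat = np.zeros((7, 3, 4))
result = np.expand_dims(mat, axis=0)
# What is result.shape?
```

(1, 7, 3, 4)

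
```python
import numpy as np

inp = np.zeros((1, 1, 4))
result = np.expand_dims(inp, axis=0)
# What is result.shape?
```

(1, 1, 1, 4)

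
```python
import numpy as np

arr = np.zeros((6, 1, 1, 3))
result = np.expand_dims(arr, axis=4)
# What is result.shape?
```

(6, 1, 1, 3, 1)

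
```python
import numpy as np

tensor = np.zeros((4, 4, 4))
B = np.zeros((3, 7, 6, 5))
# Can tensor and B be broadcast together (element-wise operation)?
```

No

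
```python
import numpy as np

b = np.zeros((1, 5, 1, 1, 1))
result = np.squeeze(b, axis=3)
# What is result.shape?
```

(1, 5, 1, 1)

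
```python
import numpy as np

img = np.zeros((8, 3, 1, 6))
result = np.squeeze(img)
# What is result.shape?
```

(8, 3, 6)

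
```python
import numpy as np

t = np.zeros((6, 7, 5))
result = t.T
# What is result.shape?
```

(5, 7, 6)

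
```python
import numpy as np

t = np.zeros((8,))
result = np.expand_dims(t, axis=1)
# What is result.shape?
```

(8, 1)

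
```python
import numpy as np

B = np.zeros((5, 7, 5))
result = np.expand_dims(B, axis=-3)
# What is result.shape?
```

(5, 1, 7, 5)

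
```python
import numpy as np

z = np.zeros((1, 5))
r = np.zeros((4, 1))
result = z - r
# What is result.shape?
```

(4, 5)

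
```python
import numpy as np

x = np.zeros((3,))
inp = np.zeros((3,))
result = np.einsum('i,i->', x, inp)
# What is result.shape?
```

()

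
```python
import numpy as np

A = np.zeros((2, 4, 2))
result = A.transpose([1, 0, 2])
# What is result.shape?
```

(4, 2, 2)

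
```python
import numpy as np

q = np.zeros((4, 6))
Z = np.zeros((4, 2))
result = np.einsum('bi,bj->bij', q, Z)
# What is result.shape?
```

(4, 6, 2)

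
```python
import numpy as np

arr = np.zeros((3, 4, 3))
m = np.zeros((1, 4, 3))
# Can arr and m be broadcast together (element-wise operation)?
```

Yes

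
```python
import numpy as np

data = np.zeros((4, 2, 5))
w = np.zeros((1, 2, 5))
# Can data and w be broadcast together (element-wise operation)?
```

Yes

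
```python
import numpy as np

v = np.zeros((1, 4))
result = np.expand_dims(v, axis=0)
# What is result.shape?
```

(1, 1, 4)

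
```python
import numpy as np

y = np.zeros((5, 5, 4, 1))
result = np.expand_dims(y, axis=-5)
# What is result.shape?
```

(1, 5, 5, 4, 1)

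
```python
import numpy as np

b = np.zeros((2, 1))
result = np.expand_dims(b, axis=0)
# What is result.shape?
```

(1, 2, 1)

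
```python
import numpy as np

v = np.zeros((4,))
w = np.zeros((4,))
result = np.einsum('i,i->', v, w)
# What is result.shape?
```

()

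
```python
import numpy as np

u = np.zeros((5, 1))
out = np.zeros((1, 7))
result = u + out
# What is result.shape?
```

(5, 7)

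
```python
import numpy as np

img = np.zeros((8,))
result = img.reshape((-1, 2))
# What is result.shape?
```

(4, 2)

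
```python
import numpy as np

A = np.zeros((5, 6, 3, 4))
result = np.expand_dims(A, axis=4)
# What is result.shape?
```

(5, 6, 3, 4, 1)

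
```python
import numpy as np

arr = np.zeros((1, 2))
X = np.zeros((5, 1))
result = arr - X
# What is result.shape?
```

(5, 2)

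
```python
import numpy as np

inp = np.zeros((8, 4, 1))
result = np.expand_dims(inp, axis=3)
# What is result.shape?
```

(8, 4, 1, 1)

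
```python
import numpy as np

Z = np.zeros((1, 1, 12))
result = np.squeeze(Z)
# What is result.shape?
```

(12,)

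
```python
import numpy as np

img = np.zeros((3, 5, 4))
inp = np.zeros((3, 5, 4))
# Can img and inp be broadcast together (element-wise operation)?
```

Yes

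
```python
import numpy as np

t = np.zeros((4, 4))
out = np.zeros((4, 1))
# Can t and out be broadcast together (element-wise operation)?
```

Yes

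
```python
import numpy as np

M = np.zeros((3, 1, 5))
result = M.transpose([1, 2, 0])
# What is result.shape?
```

(1, 5, 3)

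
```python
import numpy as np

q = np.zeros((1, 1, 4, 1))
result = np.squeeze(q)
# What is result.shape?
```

(4,)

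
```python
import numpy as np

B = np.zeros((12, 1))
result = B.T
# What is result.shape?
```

(1, 12)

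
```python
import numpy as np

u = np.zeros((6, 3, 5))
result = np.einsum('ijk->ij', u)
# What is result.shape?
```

(6, 3)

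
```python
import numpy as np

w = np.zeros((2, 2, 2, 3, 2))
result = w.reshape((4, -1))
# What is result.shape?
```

(4, 12)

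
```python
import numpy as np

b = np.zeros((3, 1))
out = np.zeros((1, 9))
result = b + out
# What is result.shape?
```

(3, 9)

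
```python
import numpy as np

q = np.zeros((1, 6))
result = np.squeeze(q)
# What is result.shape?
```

(6,)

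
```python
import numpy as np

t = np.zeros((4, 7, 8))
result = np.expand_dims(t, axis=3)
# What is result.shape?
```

(4, 7, 8, 1)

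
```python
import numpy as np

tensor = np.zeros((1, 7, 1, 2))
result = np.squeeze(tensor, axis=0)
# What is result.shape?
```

(7, 1, 2)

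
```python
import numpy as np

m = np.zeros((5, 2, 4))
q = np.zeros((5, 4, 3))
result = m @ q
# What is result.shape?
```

(5, 2, 3)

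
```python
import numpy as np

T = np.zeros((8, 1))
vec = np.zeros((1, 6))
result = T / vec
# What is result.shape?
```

(8, 6)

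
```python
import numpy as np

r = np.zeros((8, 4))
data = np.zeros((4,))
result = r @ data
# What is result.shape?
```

(8,)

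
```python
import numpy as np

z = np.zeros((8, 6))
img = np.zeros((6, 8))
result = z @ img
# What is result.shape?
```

(8, 8)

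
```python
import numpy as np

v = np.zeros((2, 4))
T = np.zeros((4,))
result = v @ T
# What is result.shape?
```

(2,)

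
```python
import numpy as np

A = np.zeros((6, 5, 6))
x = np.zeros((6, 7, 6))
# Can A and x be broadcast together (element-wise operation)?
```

No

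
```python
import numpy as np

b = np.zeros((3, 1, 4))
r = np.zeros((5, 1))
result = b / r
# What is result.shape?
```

(3, 5, 4)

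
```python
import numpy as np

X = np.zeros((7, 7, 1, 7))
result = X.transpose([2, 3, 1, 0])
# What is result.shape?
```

(1, 7, 7, 7)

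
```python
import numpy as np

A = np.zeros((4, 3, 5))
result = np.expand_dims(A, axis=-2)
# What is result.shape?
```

(4, 3, 1, 5)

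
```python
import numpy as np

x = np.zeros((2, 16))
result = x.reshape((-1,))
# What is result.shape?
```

(32,)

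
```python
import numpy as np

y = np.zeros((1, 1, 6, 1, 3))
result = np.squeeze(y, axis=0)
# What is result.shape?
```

(1, 6, 1, 3)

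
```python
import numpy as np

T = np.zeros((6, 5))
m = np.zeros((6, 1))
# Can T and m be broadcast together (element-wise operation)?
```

Yes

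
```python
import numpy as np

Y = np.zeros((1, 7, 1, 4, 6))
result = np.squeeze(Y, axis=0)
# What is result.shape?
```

(7, 1, 4, 6)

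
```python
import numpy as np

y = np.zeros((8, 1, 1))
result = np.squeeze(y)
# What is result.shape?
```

(8,)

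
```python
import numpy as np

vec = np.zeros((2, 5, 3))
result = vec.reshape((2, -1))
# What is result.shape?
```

(2, 15)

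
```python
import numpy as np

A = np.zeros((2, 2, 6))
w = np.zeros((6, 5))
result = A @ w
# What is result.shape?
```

(2, 2, 5)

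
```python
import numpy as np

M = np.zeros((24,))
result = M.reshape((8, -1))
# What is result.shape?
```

(8, 3)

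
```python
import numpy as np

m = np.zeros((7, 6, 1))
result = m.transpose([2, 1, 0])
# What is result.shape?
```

(1, 6, 7)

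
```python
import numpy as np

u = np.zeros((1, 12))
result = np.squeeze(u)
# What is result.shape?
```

(12,)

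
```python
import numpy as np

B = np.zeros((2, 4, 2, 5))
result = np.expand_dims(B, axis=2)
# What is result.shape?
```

(2, 4, 1, 2, 5)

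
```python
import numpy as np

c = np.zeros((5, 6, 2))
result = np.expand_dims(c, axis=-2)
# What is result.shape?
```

(5, 6, 1, 2)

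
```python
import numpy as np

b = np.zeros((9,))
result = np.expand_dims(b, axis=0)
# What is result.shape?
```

(1, 9)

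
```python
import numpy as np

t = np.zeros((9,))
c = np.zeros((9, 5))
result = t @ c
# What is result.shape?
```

(5,)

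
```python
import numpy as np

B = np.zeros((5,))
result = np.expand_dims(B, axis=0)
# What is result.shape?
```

(1, 5)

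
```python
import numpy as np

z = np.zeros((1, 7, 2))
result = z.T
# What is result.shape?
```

(2, 7, 1)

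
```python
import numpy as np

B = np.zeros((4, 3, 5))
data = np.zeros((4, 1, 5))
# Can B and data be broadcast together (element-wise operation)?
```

Yes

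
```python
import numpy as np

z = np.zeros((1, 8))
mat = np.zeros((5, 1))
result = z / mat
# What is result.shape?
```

(5, 8)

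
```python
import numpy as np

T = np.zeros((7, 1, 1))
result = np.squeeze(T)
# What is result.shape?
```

(7,)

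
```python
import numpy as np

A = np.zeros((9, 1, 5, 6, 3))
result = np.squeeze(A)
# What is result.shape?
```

(9, 5, 6, 3)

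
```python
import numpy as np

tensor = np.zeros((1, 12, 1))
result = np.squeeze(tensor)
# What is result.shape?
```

(12,)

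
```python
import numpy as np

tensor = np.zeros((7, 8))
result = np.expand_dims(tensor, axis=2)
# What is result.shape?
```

(7, 8, 1)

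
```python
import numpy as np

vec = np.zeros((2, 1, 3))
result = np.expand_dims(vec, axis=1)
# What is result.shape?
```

(2, 1, 1, 3)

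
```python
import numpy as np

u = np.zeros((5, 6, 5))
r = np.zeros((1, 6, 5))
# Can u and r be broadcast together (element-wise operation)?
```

Yes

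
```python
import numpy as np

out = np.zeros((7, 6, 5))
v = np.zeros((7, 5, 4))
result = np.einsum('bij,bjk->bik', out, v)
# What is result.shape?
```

(7, 6, 4)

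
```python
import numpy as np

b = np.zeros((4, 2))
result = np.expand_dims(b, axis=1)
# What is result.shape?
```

(4, 1, 2)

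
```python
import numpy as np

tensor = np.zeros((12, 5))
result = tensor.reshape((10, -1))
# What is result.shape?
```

(10, 6)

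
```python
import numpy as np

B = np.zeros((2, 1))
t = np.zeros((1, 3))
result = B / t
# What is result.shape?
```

(2, 3)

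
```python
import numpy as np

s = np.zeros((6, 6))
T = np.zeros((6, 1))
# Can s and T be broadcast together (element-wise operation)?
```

Yes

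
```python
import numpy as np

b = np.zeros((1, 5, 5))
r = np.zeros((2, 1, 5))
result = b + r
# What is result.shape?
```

(2, 5, 5)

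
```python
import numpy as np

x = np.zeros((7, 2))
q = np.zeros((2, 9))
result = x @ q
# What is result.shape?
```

(7, 9)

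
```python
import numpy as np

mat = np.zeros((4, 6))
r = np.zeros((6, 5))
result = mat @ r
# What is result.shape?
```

(4, 5)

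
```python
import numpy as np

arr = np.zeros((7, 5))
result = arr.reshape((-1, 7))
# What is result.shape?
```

(5, 7)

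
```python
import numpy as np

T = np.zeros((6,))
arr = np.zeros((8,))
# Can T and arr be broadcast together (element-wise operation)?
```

No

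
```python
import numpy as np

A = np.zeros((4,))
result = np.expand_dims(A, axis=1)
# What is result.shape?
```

(4, 1)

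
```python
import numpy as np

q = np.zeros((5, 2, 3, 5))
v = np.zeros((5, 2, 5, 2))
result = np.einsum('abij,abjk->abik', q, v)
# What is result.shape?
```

(5, 2, 3, 2)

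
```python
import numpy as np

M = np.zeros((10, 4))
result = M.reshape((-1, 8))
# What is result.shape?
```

(5, 8)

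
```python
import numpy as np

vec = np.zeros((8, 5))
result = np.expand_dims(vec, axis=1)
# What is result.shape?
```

(8, 1, 5)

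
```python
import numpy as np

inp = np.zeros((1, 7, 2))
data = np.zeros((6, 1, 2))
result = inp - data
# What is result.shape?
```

(6, 7, 2)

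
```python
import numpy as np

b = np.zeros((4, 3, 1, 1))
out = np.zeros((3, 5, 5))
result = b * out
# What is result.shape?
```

(4, 3, 5, 5)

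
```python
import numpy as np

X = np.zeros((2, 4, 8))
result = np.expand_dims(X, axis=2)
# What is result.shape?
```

(2, 4, 1, 8)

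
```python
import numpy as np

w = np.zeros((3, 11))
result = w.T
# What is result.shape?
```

(11, 3)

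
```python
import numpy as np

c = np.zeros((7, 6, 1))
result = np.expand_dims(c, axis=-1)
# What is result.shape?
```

(7, 6, 1, 1)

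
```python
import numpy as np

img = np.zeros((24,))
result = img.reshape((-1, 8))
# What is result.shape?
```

(3, 8)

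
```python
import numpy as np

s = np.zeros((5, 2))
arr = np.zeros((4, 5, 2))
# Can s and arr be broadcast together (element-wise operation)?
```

Yes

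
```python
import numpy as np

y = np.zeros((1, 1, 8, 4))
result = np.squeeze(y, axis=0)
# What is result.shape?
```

(1, 8, 4)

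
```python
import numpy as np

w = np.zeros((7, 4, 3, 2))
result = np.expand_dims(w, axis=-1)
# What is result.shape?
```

(7, 4, 3, 2, 1)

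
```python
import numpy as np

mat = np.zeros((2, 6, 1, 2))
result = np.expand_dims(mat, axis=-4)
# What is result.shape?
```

(2, 1, 6, 1, 2)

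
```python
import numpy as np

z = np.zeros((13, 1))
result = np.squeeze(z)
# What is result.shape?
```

(13,)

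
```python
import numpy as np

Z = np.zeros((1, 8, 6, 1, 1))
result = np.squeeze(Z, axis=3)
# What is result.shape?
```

(1, 8, 6, 1)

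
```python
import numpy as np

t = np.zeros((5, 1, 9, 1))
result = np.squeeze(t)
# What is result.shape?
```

(5, 9)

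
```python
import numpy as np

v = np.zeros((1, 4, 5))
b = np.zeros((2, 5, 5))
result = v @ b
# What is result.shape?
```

(2, 4, 5)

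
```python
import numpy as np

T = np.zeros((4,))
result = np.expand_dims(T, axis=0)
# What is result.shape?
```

(1, 4)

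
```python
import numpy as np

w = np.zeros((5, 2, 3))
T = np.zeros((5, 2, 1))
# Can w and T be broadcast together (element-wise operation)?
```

Yes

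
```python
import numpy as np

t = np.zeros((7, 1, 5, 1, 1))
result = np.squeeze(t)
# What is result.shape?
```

(7, 5)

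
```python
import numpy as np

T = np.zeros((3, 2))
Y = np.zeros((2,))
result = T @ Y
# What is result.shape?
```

(3,)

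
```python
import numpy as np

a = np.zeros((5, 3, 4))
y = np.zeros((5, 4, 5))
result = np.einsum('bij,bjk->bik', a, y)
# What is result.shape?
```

(5, 3, 5)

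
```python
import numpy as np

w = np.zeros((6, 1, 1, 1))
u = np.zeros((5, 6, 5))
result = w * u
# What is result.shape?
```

(6, 5, 6, 5)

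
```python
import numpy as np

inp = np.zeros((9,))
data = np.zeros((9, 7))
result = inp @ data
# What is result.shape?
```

(7,)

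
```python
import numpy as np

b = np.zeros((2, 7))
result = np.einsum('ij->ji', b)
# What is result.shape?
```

(7, 2)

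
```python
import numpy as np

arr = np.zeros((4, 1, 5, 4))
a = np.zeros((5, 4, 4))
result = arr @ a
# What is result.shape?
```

(4, 5, 5, 4)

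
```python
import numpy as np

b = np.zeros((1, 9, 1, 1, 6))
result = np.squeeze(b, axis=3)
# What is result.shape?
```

(1, 9, 1, 6)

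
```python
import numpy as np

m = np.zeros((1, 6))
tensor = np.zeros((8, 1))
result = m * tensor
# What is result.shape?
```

(8, 6)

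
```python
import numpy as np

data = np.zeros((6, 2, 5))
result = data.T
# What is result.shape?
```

(5, 2, 6)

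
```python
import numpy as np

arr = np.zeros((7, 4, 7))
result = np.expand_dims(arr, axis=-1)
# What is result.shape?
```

(7, 4, 7, 1)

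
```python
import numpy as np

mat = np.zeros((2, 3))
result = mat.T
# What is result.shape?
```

(3, 2)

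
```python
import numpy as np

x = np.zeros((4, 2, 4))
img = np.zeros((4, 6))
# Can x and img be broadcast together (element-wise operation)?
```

No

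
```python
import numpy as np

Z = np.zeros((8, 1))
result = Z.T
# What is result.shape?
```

(1, 8)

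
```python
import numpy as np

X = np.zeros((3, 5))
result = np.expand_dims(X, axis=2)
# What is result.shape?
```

(3, 5, 1)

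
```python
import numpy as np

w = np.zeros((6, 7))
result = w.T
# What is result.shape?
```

(7, 6)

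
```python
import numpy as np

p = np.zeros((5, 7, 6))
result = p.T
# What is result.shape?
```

(6, 7, 5)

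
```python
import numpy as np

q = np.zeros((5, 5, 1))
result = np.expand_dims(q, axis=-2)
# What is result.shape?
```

(5, 5, 1, 1)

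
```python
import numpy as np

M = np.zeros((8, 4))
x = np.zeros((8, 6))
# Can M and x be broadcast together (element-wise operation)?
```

No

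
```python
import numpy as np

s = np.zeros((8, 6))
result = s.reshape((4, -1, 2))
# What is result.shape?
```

(4, 6, 2)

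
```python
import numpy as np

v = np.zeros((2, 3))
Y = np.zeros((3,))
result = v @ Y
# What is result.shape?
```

(2,)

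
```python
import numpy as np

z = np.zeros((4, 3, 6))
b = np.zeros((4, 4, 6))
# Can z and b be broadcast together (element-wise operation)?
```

No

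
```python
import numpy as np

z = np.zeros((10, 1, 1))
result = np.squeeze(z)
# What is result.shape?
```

(10,)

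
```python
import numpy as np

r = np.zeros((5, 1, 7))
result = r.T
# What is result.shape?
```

(7, 1, 5)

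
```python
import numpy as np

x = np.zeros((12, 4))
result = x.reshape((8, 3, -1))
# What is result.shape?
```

(8, 3, 2)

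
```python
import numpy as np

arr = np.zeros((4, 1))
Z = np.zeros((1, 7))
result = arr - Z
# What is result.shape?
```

(4, 7)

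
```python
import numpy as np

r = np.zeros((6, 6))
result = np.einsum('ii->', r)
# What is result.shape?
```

()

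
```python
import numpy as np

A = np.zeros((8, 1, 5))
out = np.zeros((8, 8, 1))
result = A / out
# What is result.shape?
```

(8, 8, 5)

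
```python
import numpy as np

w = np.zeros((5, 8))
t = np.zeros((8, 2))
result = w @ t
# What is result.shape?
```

(5, 2)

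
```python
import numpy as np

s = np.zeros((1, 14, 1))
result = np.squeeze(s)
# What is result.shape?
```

(14,)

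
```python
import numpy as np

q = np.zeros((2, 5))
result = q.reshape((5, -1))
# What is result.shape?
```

(5, 2)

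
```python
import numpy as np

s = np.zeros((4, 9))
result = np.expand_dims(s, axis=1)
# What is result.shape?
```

(4, 1, 9)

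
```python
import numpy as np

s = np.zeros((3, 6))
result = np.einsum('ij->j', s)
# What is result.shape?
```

(6,)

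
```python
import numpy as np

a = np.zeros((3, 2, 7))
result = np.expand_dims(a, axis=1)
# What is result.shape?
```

(3, 1, 2, 7)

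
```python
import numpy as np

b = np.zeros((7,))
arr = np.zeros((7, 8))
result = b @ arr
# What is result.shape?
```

(8,)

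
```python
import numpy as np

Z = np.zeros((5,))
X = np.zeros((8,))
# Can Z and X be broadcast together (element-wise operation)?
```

No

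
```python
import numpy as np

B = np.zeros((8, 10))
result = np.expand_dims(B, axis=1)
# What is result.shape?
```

(8, 1, 10)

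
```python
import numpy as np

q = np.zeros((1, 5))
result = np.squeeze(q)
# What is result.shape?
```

(5,)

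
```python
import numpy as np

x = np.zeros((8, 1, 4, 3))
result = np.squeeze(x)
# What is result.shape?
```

(8, 4, 3)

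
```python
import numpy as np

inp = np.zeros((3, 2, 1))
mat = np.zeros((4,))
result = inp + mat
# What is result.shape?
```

(3, 2, 4)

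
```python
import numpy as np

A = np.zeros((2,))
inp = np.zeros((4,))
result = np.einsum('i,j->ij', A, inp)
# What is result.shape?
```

(2, 4)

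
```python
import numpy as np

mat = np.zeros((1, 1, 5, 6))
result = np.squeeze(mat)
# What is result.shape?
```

(5, 6)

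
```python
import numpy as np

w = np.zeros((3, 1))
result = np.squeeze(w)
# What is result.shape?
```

(3,)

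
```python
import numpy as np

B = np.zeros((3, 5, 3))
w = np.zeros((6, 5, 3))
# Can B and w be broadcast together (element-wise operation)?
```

No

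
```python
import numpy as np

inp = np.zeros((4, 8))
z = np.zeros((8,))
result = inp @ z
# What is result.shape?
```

(4,)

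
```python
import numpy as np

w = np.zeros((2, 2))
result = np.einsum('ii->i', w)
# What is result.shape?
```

(2,)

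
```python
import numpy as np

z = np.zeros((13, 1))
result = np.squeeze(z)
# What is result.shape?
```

(13,)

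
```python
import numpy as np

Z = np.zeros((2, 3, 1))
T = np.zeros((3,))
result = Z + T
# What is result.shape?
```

(2, 3, 3)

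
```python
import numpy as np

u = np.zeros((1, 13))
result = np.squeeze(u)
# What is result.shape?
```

(13,)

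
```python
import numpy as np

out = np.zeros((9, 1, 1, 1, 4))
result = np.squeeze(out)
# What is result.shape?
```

(9, 4)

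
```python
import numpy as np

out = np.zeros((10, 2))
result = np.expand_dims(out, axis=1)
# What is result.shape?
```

(10, 1, 2)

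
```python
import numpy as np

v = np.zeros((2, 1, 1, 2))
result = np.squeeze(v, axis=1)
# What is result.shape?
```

(2, 1, 2)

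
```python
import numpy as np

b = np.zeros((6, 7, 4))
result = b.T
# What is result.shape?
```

(4, 7, 6)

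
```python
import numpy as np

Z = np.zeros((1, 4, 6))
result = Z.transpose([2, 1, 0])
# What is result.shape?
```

(6, 4, 1)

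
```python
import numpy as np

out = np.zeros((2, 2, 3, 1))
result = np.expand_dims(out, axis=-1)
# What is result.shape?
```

(2, 2, 3, 1, 1)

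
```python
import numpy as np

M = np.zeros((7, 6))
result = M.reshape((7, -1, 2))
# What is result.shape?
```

(7, 3, 2)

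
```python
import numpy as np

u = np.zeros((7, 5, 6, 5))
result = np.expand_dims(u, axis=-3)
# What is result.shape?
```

(7, 5, 1, 6, 5)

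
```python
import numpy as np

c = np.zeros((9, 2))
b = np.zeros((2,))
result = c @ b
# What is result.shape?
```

(9,)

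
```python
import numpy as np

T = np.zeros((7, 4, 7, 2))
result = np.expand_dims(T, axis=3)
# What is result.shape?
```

(7, 4, 7, 1, 2)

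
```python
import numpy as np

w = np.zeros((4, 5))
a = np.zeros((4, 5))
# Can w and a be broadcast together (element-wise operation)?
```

Yes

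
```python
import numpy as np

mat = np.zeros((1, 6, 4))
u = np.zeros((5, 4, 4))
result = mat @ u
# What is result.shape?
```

(5, 6, 4)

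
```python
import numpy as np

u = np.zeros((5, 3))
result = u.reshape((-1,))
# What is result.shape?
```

(15,)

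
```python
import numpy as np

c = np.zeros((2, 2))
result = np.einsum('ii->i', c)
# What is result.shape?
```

(2,)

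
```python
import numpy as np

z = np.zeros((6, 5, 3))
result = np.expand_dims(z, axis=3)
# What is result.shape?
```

(6, 5, 3, 1)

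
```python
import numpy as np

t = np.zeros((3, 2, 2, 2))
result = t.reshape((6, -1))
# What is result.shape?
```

(6, 4)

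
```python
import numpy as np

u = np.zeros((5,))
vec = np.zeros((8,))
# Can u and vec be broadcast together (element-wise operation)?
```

No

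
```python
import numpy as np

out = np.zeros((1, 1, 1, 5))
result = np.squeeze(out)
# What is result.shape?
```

(5,)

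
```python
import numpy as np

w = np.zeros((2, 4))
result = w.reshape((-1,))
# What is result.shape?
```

(8,)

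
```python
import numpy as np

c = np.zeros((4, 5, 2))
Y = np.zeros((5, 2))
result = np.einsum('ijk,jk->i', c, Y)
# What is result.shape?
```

(4,)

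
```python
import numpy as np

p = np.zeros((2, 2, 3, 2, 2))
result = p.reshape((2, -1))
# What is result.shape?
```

(2, 24)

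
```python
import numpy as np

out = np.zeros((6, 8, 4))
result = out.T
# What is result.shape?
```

(4, 8, 6)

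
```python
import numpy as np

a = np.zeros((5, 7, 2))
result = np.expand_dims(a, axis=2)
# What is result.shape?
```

(5, 7, 1, 2)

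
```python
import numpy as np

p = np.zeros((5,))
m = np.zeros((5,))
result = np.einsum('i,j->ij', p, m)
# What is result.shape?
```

(5, 5)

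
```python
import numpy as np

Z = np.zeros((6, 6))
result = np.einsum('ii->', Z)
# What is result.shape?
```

()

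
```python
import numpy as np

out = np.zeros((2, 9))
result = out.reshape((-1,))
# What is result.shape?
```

(18,)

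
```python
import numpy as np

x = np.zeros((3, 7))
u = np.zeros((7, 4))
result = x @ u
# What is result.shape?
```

(3, 4)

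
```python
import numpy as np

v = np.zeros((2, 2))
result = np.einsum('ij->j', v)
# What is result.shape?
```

(2,)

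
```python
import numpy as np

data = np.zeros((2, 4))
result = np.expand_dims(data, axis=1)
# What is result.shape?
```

(2, 1, 4)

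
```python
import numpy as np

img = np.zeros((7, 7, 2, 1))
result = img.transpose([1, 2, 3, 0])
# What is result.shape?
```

(7, 2, 1, 7)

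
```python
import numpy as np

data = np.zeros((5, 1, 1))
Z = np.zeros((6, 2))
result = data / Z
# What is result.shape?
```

(5, 6, 2)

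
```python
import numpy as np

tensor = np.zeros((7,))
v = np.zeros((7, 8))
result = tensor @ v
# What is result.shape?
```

(8,)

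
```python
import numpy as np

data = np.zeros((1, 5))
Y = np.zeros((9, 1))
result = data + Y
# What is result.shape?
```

(9, 5)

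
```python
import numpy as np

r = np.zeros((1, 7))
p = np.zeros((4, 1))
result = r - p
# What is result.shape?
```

(4, 7)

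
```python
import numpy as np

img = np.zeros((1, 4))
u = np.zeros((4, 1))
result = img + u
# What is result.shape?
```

(4, 4)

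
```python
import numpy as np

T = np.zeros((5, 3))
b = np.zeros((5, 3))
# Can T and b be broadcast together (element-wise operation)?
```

Yes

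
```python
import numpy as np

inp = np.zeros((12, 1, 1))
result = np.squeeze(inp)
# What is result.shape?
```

(12,)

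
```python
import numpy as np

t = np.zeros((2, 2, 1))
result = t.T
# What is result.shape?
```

(1, 2, 2)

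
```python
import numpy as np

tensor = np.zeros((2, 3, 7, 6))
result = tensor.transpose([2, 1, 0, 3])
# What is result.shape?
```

(7, 3, 2, 6)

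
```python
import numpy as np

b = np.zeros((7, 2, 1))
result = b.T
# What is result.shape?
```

(1, 2, 7)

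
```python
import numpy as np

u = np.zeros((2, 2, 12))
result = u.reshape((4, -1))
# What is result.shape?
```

(4, 12)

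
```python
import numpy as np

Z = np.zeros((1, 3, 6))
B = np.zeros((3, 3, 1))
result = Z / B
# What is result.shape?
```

(3, 3, 6)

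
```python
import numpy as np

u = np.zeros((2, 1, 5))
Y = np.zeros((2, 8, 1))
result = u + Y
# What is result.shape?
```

(2, 8, 5)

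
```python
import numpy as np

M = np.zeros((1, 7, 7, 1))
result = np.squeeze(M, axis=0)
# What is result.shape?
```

(7, 7, 1)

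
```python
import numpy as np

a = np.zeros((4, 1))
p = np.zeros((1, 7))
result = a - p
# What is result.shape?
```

(4, 7)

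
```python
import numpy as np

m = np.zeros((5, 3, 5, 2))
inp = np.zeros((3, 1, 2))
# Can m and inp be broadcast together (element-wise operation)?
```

Yes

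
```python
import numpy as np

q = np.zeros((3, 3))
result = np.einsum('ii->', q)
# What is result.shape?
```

()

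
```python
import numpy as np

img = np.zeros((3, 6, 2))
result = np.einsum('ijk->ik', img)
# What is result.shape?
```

(3, 2)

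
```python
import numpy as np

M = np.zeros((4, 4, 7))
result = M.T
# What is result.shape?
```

(7, 4, 4)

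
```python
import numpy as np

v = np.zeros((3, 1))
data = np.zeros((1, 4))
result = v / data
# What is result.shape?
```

(3, 4)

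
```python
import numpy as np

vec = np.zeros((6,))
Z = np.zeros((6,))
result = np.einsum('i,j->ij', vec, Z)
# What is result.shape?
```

(6, 6)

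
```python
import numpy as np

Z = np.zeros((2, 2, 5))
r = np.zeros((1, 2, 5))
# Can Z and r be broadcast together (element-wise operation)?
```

Yes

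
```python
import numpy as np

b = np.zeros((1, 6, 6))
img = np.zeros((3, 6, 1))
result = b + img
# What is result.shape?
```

(3, 6, 6)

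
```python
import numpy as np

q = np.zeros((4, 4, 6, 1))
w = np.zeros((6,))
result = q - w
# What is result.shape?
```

(4, 4, 6, 6)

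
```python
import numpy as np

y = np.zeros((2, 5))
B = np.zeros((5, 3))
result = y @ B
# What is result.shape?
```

(2, 3)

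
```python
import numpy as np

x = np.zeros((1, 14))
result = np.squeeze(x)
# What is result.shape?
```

(14,)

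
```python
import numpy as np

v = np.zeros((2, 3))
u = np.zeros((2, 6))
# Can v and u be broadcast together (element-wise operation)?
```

No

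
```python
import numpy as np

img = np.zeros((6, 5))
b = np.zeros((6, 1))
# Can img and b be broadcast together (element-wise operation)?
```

Yes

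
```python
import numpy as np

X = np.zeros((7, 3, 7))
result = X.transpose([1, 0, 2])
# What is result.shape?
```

(3, 7, 7)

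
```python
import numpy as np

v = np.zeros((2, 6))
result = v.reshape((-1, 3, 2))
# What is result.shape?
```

(2, 3, 2)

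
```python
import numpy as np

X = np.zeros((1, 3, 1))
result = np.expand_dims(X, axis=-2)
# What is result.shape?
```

(1, 3, 1, 1)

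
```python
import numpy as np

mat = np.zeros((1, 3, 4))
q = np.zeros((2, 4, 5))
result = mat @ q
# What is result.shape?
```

(2, 3, 5)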